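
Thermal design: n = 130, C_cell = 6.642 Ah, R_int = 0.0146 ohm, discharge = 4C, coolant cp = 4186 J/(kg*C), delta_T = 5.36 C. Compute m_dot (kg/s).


Step 1: I = 4 * 6.642 = 26.568 A
Step 2: Q_cell = I^2 * R = 26.568^2 * 0.0146 = 10.306 W
Step 3: Q_total = 130 * 10.306 = 1339.8 W
Step 4: m_dot = Q_total / (cp * dT) = 1339.8 / (4186 * 5.36) = 0.05971 kg/s

0.05971 kg/s


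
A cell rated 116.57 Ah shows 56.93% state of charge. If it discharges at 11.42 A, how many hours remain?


Step 1: remaining = SOC/100 * C_total = 56.93/100 * 116.57 = 66.363 Ah
Step 2: t = remaining / I = 66.363 / 11.42 = 5.811 hr

5.811 hr


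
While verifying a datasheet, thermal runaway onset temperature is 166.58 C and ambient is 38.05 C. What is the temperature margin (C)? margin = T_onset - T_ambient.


margin = T_onset - T_ambient = 166.58 - 38.05 = 128.53 C

128.53 C


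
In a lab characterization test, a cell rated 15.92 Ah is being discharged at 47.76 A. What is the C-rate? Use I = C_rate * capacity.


Rearranging: C_rate = 47.76 / 15.92 = 3C

3C


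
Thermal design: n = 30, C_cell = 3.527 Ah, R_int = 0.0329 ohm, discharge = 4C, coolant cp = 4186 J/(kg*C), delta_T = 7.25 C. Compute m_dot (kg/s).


Step 1: I = 4 * 3.527 = 14.108 A
Step 2: Q_cell = I^2 * R = 14.108^2 * 0.0329 = 6.5483 W
Step 3: Q_total = 30 * 6.5483 = 196.45 W
Step 4: m_dot = Q_total / (cp * dT) = 196.45 / (4186 * 7.25) = 0.006473 kg/s

0.006473 kg/s


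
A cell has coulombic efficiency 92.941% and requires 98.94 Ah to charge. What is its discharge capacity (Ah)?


Q_dis = eta/100 * Q_chg = 92.941/100 * 98.94 = 91.96 Ah

91.96 Ah


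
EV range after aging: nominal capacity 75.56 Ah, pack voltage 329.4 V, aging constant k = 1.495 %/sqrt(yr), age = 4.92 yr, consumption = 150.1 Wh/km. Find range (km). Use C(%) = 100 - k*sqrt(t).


Step 1: capacity retention = 100 - 1.495 * sqrt(4.92) = 100 - 1.495 * 2.2181 = 96.684%
Step 2: C_now = 75.56 * 96.684/100 = 73.054 Ah
Step 3: E_pack = V * C_now = 329.4 * 73.054 = 24064 Wh
Step 4: range = E_pack / consumption = 24064 / 150.1 = 160.3 km

160.3 km


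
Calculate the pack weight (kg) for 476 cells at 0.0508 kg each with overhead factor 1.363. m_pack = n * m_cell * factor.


m_pack = n * m_cell * overhead = 476 * 0.0508 * 1.363 = 32.96 kg

32.96 kg


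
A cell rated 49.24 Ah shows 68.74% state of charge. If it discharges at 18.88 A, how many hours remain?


Step 1: remaining = SOC/100 * C_total = 68.74/100 * 49.24 = 33.848 Ah
Step 2: t = remaining / I = 33.848 / 18.88 = 1.793 hr

1.793 hr


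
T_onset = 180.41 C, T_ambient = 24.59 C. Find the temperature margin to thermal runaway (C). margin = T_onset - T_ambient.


Safety margin = 180.41 C - 24.59 C = 155.82 C

155.82 C


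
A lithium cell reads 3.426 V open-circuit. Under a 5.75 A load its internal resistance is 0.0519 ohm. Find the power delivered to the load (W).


Step 1: V_terminal = OCV - I*R = 3.426 - 5.75 * 0.0519 = 3.1276 V
Step 2: P_out = V_terminal * I = 3.1276 * 5.75 = 17.98 W

17.98 W


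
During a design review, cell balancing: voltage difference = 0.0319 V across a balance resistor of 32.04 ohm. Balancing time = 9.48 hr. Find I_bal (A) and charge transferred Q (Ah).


First, Ohm's law: I_bal = 0.0319 V / 32.04 ohm = 9.9563e-04 A
Then Q = I * t = 9.9563e-04 A * 9.48 hr = 0.009439 Ah

I=9.9563e-04 A, Q=0.009439 Ah


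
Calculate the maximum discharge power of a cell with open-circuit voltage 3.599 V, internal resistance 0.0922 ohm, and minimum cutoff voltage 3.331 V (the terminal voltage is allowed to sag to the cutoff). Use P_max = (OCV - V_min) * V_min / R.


dV = OCV - V_min = 0.268 V (so I_max = dV / R)
P_max = dV * V_min / R = 0.268 * 3.331 / 0.0922 = 9.682 W

9.682 W


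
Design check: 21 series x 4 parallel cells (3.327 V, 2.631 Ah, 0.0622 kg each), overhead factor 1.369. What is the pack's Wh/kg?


Step 1: V_pack = 21 * 3.327 = 69.867 V
Step 2: C_pack = 4 * 2.631 = 10.524 Ah
Step 3: E_pack = V_pack * C_pack = 69.867 * 10.524 = 735.28 Wh
Step 4: m_pack = 21 * 4 * 0.0622 * 1.369 = 7.1528 kg
Step 5: ED = E_pack / m_pack = 735.28 / 7.1528 = 102.8 Wh/kg

102.8 Wh/kg


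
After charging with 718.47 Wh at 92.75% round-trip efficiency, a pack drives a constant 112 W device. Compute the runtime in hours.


Step 1: E_discharge = eta/100 * E_charge = 92.75/100 * 718.47 = 666.38 Wh
Step 2: t = E_discharge / P = 666.38 / 112 = 5.950 hr

5.950 hr


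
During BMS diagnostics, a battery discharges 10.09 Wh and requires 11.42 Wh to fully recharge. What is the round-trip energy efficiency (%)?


Round-trip efficiency = 10.09/11.42 * 100% = 88.35%

88.35%


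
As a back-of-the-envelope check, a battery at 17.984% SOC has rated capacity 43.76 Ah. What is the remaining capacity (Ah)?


remaining = SOC / 100 * total = 17.984 / 100 * 43.76 = 7.870 Ah

7.870 Ah


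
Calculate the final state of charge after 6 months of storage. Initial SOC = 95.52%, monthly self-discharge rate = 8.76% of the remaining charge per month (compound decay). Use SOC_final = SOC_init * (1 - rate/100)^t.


decay = (1 - 8.76/100)^6 = 0.57691
SOC_final = 95.52 * 0.57691 = 55.11%

55.11%


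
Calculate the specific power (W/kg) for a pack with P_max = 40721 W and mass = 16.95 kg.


Specific power = 40721 W / 16.95 kg = 2402 W/kg

2402 W/kg


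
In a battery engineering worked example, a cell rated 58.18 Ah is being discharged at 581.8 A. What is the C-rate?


C_rate = I / capacity = 581.8 / 58.18 = 10C

10C


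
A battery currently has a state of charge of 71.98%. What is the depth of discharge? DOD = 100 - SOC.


Complement of SOC: DOD = 100% - 71.98% = 28.02%

28.02%


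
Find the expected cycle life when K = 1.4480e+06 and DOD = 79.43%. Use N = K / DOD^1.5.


DOD^1.5 = 707.91
N = K / DOD^1.5 = 1.4480e+06 / 707.91 = 2045

2045 cycles


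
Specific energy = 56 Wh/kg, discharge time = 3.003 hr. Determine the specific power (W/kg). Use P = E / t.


P_specific = E / t = 56 / 3.003 = 18.65 W/kg

18.65 W/kg


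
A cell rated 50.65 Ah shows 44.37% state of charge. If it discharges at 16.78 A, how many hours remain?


Step 1: remaining = SOC/100 * C_total = 44.37/100 * 50.65 = 22.473 Ah
Step 2: t = remaining / I = 22.473 / 16.78 = 1.339 hr

1.339 hr


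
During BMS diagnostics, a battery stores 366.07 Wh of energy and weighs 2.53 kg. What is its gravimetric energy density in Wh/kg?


ED = E / m = 366.07 / 2.53 = 144.7 Wh/kg

144.7 Wh/kg


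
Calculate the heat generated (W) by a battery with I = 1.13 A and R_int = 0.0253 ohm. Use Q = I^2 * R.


Q = I^2 * R = 1.13^2 * 0.0253 = 0.03231 W

0.03231 W


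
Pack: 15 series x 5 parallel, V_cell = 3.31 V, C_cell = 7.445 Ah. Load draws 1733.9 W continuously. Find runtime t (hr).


Step 1: E_pack = Ns * V_cell * Np * C_cell = 15 * 3.31 * 5 * 7.445 = 1848.2 Wh
Step 2: t = E_pack / P = 1848.2 / 1733.9 = 1.066 hr

1.066 hr


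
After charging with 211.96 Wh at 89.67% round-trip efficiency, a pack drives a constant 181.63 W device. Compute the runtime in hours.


Step 1: E_discharge = eta/100 * E_charge = 89.67/100 * 211.96 = 190.06 Wh
Step 2: t = E_discharge / P = 190.06 / 181.63 = 1.046 hr

1.046 hr


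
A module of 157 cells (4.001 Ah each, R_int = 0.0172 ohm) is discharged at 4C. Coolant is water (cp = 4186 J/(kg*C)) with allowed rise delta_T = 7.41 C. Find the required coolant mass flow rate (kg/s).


Step 1: I = 4 * 4.001 = 16.004 A
Step 2: Q_cell = I^2 * R = 16.004^2 * 0.0172 = 4.4054 W
Step 3: Q_total = 157 * 4.4054 = 691.65 W
Step 4: m_dot = Q_total / (cp * dT) = 691.65 / (4186 * 7.41) = 0.02230 kg/s

0.02230 kg/s


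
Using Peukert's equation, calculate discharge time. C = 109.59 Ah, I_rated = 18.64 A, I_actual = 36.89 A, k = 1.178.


Step 1: t_rated = C / I_rated = 109.59 / 18.64 = 5.8793 hr
Step 2: ratio = 18.64 / 36.89 = 0.50529
Step 3: ratio^k = 0.50529^1.178 = 0.44748
Step 4: t = t_rated * ratio^k = 5.8793 * 0.44748 = 2.631 hr

2.631 hr


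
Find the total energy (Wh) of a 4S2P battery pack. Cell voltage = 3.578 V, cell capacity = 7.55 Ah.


V_pack = 4 * 3.578 = 14.312 V
C_pack = 2 * 7.55 = 15.1 Ah
E = V_pack * C_pack = 14.312 * 15.1 = 216.1 Wh

216.1 Wh


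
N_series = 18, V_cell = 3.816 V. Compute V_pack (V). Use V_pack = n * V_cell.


With 18 cells in series at 3.816 V each, V_pack = 68.688 V

68.688 V


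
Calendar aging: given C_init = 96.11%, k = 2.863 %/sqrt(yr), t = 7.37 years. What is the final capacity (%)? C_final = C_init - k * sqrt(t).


sqrt(t) = sqrt(7.37) = 2.7148
C_final = 96.11 - 2.863 * 2.7148 = 88.34%

88.34%


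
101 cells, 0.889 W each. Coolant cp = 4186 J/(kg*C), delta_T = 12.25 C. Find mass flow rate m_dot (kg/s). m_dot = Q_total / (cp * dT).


Q_total = 101 * 0.889 = 89.789 W
m_dot = Q_total / (cp * dT) = 89.789 / (4186 * 12.25) = 0.001751 kg/s

0.001751 kg/s


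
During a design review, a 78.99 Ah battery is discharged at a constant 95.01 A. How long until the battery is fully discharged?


t = capacity / current = 78.99 / 95.01 = 0.8314 hr

0.8314 hr


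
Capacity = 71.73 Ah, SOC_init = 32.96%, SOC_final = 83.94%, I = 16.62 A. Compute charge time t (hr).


Step 1: dSOC = 83.94% - 32.96% = 50.98%
Step 2: delta_Ah = 71.73 * 50.98 / 100 = 36.568 Ah
Step 3: t = 36.568 / 16.62 = 2.200 hr

2.200 hr


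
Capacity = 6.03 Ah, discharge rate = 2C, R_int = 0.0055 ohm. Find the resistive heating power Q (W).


Step 1: I = C_rate * capacity = 2 * 6.03 = 12.06 A
Step 2: Q = I^2 * R = 12.06^2 * 0.0055 = 145.44 * 0.0055 = 0.7999 W

0.7999 W


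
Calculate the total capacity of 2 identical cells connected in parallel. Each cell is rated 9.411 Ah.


C_total = 2 * 9.411 = 18.822 Ah

18.822 Ah


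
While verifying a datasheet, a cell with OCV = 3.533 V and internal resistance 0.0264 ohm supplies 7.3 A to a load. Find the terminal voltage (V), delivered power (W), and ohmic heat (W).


Step 1: V_terminal = OCV - I*R = 3.533 - 7.3 * 0.0264 = 3.3403 V
Step 2: P_out = V_terminal * I = 3.3403 * 7.3 = 24.38 W
Step 3: Q = I^2 * R = 7.3^2 * 0.0264 = 1.407 W

V=3.3403 V, P=24.38 W, Q=1.407 W


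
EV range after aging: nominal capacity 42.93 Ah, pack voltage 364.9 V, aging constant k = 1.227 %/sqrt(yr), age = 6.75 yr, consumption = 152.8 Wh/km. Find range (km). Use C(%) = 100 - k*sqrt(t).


Step 1: capacity retention = 100 - 1.227 * sqrt(6.75) = 100 - 1.227 * 2.5981 = 96.812%
Step 2: C_now = 42.93 * 96.812/100 = 41.561 Ah
Step 3: E_pack = V * C_now = 364.9 * 41.561 = 15166 Wh
Step 4: range = E_pack / consumption = 15166 / 152.8 = 99.25 km

99.25 km


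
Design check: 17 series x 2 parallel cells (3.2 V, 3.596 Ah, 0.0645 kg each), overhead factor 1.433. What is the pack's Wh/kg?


Step 1: V_pack = 17 * 3.2 = 54.4 V
Step 2: C_pack = 2 * 3.596 = 7.192 Ah
Step 3: E_pack = V_pack * C_pack = 54.4 * 7.192 = 391.24 Wh
Step 4: m_pack = 17 * 2 * 0.0645 * 1.433 = 3.1426 kg
Step 5: ED = E_pack / m_pack = 391.24 / 3.1426 = 124.5 Wh/kg

124.5 Wh/kg


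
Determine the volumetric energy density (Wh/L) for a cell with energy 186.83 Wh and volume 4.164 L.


Volumetric ED = 186.83 Wh / 4.164 L = 44.87 Wh/L

44.87 Wh/L


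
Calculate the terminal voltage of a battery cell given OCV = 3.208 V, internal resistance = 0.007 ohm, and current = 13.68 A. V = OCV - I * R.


V = OCV - I*R = 3.208 - 13.68 * 0.007 = 3.112 V

3.112 V


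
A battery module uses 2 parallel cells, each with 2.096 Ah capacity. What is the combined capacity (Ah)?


C_total = 2 * 2.096 = 4.192 Ah

4.192 Ah


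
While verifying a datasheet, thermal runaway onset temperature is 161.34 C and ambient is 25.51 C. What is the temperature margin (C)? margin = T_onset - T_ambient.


margin = T_onset - T_ambient = 161.34 - 25.51 = 135.83 C

135.83 C


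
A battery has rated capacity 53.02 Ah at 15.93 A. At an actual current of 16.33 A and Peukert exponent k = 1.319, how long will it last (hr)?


Step 1: t_rated = C / I_rated = 53.02 / 15.93 = 3.3283 hr
Step 2: ratio = 15.93 / 16.33 = 0.97551
Step 3: ratio^k = 0.97551^1.319 = 0.96782
Step 4: t = t_rated * ratio^k = 3.3283 * 0.96782 = 3.221 hr

3.221 hr


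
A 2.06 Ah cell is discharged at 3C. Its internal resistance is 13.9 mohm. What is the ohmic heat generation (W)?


Convert: R = 13.9 mohm = 0.0139 ohm
Step 1: I = C_rate * capacity = 3 * 2.06 = 6.18 A
Step 2: Q = I^2 * R = 6.18^2 * 0.0139 = 38.192 * 0.0139 = 0.5309 W

0.5309 W


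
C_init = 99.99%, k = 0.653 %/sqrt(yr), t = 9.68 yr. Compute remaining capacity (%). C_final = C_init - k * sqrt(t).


sqrt(t) = sqrt(9.68) = 3.1113
C_final = 99.99 - 0.653 * 3.1113 = 97.96%

97.96%


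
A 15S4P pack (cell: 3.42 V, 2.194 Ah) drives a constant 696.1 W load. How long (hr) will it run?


Step 1: E_pack = Ns * V_cell * Np * C_cell = 15 * 3.42 * 4 * 2.194 = 450.21 Wh
Step 2: t = E_pack / P = 450.21 / 696.1 = 0.6468 hr

0.6468 hr


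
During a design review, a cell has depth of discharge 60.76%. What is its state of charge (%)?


SOC = 100 - DOD = 100 - 60.76 = 39.24%

39.24%


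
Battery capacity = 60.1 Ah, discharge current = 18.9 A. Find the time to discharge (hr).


Runtime = 60.1 Ah / 18.9 A = 3.180 hr

3.180 hr


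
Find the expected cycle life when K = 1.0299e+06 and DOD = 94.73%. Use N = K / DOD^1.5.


DOD^1.5 = 922
N = K / DOD^1.5 = 1.0299e+06 / 922 = 1117

1117 cycles


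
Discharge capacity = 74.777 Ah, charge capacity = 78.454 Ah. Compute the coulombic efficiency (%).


Coulombic efficiency = 74.777/78.454 * 100% = 95.31%

95.31%


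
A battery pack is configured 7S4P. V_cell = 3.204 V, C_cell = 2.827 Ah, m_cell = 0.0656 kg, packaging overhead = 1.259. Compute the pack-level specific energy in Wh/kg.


Step 1: V_pack = 7 * 3.204 = 22.428 V
Step 2: C_pack = 4 * 2.827 = 11.308 Ah
Step 3: E_pack = V_pack * C_pack = 22.428 * 11.308 = 253.62 Wh
Step 4: m_pack = 7 * 4 * 0.0656 * 1.259 = 2.3125 kg
Step 5: ED = E_pack / m_pack = 253.62 / 2.3125 = 109.7 Wh/kg

109.7 Wh/kg


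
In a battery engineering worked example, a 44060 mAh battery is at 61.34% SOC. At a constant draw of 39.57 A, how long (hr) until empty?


Convert: C_total = 44060 mAh = 44.06 Ah
Step 1: remaining = SOC/100 * C_total = 61.34/100 * 44.06 = 27.026 Ah
Step 2: t = remaining / I = 27.026 / 39.57 = 0.6830 hr

0.6830 hr


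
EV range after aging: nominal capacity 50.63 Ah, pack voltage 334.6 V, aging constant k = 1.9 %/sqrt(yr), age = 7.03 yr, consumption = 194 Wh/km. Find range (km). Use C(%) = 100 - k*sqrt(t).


Step 1: capacity retention = 100 - 1.9 * sqrt(7.03) = 100 - 1.9 * 2.6514 = 94.962%
Step 2: C_now = 50.63 * 94.962/100 = 48.079 Ah
Step 3: E_pack = V * C_now = 334.6 * 48.079 = 16087 Wh
Step 4: range = E_pack / consumption = 16087 / 194 = 82.92 km

82.92 km


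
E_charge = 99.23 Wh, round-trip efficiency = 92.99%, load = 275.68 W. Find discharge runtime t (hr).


Step 1: E_discharge = eta/100 * E_charge = 92.99/100 * 99.23 = 92.274 Wh
Step 2: t = E_discharge / P = 92.274 / 275.68 = 0.3347 hr

0.3347 hr


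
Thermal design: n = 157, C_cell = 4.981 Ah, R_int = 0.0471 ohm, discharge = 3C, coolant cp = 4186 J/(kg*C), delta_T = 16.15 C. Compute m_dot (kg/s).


Step 1: I = 3 * 4.981 = 14.943 A
Step 2: Q_cell = I^2 * R = 14.943^2 * 0.0471 = 10.517 W
Step 3: Q_total = 157 * 10.517 = 1651.2 W
Step 4: m_dot = Q_total / (cp * dT) = 1651.2 / (4186 * 16.15) = 0.02442 kg/s

0.02442 kg/s


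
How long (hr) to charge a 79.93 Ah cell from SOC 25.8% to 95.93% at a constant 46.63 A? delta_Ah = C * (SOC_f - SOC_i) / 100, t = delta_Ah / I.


Step 1: dSOC = 95.93% - 25.8% = 70.13%
Step 2: delta_Ah = 79.93 * 70.13 / 100 = 56.055 Ah
Step 3: t = 56.055 / 46.63 = 1.202 hr

1.202 hr


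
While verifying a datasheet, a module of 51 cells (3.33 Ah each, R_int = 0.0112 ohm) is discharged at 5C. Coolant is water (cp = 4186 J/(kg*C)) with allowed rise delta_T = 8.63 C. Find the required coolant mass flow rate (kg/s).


Step 1: I = 5 * 3.33 = 16.65 A
Step 2: Q_cell = I^2 * R = 16.65^2 * 0.0112 = 3.1049 W
Step 3: Q_total = 51 * 3.1049 = 158.35 W
Step 4: m_dot = Q_total / (cp * dT) = 158.35 / (4186 * 8.63) = 0.004383 kg/s

0.004383 kg/s


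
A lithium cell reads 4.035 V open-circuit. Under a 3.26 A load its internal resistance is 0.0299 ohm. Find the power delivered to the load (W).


Step 1: V_terminal = OCV - I*R = 4.035 - 3.26 * 0.0299 = 3.9375 V
Step 2: P_out = V_terminal * I = 3.9375 * 3.26 = 12.84 W

12.84 W


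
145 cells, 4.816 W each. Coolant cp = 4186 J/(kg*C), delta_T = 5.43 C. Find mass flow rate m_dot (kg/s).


Q_total = 145 * 4.816 = 698.32 W
m_dot = Q_total / (cp * dT) = 698.32 / (4186 * 5.43) = 0.03072 kg/s

0.03072 kg/s


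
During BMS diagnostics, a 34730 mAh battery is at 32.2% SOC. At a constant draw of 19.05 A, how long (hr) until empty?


Convert: C_total = 34730 mAh = 34.73 Ah
Step 1: remaining = SOC/100 * C_total = 32.2/100 * 34.73 = 11.183 Ah
Step 2: t = remaining / I = 11.183 / 19.05 = 0.5870 hr

0.5870 hr


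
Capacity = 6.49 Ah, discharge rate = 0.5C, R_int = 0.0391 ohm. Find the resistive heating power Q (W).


Step 1: I = C_rate * capacity = 0.5 * 6.49 = 3.245 A
Step 2: Q = I^2 * R = 3.245^2 * 0.0391 = 10.53 * 0.0391 = 0.4117 W

0.4117 W


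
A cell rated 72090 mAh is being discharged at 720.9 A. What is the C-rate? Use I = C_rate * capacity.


Convert: capacity = 72090 mAh = 72.09 Ah
Rearranging: C_rate = 720.9 / 72.09 = 10C

10C


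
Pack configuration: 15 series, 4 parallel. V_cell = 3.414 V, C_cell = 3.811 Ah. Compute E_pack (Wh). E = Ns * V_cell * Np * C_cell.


E = Ns * Vcell * Np * Ccell = 15 * 3.414 * 4 * 3.811 = 780.6 Wh

780.6 Wh


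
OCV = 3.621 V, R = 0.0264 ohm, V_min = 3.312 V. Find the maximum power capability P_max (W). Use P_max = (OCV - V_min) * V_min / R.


P_max = (OCV - V_min) * V_min / R = (3.621 - 3.312) * 3.312 / 0.0264 = 0.309 * 3.312 / 0.0264 = 38.77 W

38.77 W


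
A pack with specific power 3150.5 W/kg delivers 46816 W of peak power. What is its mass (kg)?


m = P / SP = 46816 / 3150.5 = 14.86 kg

14.86 kg


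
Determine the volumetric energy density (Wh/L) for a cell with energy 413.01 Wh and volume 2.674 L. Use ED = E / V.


Volumetric ED = 413.01 Wh / 2.674 L = 154.5 Wh/L

154.5 Wh/L


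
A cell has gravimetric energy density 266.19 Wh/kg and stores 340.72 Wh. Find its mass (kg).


m = E / ED = 340.72 / 266.19 = 1.280 kg

1.280 kg


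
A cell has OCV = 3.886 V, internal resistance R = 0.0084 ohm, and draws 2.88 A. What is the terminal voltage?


V = OCV - I*R = 3.886 - 2.88 * 0.0084 = 3.862 V

3.862 V


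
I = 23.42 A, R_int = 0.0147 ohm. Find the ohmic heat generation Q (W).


Q = I^2 * R = 23.42^2 * 0.0147 = 8.063 W

8.063 W


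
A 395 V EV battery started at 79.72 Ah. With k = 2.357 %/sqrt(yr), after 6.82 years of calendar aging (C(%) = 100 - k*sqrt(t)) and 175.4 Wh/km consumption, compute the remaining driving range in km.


Step 1: capacity retention = 100 - 2.357 * sqrt(6.82) = 100 - 2.357 * 2.6115 = 93.845%
Step 2: C_now = 79.72 * 93.845/100 = 74.813 Ah
Step 3: E_pack = V * C_now = 395 * 74.813 = 29551 Wh
Step 4: range = E_pack / consumption = 29551 / 175.4 = 168.5 km

168.5 km


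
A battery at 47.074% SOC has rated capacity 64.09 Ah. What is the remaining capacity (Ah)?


remaining = SOC / 100 * total = 47.074 / 100 * 64.09 = 30.17 Ah

30.17 Ah


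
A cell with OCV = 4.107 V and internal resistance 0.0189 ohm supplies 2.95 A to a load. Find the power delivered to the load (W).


Step 1: V_terminal = OCV - I*R = 4.107 - 2.95 * 0.0189 = 4.0512 V
Step 2: P_out = V_terminal * I = 4.0512 * 2.95 = 11.95 W

11.95 W


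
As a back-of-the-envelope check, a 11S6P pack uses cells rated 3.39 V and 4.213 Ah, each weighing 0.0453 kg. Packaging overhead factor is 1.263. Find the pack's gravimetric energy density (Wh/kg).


Step 1: V_pack = 11 * 3.39 = 37.29 V
Step 2: C_pack = 6 * 4.213 = 25.278 Ah
Step 3: E_pack = V_pack * C_pack = 37.29 * 25.278 = 942.62 Wh
Step 4: m_pack = 11 * 6 * 0.0453 * 1.263 = 3.7761 kg
Step 5: ED = E_pack / m_pack = 942.62 / 3.7761 = 249.6 Wh/kg

249.6 Wh/kg


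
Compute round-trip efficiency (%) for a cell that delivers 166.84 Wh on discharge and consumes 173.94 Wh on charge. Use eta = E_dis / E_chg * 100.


eta_e = E_dis / E_chg * 100 = 166.84 / 173.94 * 100 = 95.92%

95.92%


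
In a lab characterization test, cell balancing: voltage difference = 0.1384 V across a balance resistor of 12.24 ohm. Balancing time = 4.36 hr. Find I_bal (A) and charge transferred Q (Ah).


I_bal = dV / R = 0.1384 / 12.24 = 0.011307 A
Q = I_bal * t = 0.011307 * 4.36 = 0.04930 Ah

I=0.011307 A, Q=0.04930 Ah


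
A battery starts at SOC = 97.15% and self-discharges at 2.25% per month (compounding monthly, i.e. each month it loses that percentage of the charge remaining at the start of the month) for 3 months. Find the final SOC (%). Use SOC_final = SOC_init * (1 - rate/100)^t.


Monthly retention factor = 1 - 2.25/100 = 0.9775
Over 3 months: factor^3 = 0.93401
SOC_final = 97.15 * 0.93401 = 90.74%

90.74%


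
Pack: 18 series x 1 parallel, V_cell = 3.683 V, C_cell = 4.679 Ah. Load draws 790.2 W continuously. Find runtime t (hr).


Step 1: E_pack = Ns * V_cell * Np * C_cell = 18 * 3.683 * 1 * 4.679 = 310.19 Wh
Step 2: t = E_pack / P = 310.19 / 790.2 = 0.3925 hr

0.3925 hr


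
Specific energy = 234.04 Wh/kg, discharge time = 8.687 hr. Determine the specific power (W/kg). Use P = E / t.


P_specific = E / t = 234.04 / 8.687 = 26.94 W/kg

26.94 W/kg


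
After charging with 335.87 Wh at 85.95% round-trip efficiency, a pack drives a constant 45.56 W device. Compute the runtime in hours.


Step 1: E_discharge = eta/100 * E_charge = 85.95/100 * 335.87 = 288.68 Wh
Step 2: t = E_discharge / P = 288.68 / 45.56 = 6.336 hr

6.336 hr


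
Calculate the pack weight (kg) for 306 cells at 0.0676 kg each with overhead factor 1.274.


Cell mass sum = 306 * 0.0676 = 20.686 kg
With overhead 1.274: m_pack = 20.686 * 1.274 = 26.35 kg

26.35 kg


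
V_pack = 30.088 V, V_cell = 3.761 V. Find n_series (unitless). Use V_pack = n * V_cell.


Rearranging: n = V_pack / V_cell = 30.088 / 3.761 = 8 cells

8


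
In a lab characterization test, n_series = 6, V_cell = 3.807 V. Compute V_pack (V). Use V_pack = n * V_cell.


Series voltages add: 6 * 3.807 V = 22.842 V

22.842 V


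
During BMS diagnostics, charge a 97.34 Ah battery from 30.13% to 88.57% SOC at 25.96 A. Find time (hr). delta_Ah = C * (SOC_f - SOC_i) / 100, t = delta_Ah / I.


delta_Ah = 97.34 * (88.57 - 30.13) / 100 = 56.885 Ah
t = delta_Ah / I = 56.885 / 25.96 = 2.191 hr

2.191 hr


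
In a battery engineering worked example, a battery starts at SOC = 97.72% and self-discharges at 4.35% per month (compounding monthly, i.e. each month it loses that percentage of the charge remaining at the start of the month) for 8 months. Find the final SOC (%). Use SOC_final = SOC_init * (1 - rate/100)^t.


decay = (1 - 4.35/100)^8 = 0.70062
SOC_final = 97.72 * 0.70062 = 68.46%

68.46%


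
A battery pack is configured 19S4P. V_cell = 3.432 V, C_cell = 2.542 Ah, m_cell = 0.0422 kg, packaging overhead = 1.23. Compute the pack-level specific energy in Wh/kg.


Step 1: V_pack = 19 * 3.432 = 65.208 V
Step 2: C_pack = 4 * 2.542 = 10.168 Ah
Step 3: E_pack = V_pack * C_pack = 65.208 * 10.168 = 663.03 Wh
Step 4: m_pack = 19 * 4 * 0.0422 * 1.23 = 3.9449 kg
Step 5: ED = E_pack / m_pack = 663.03 / 3.9449 = 168.1 Wh/kg

168.1 Wh/kg


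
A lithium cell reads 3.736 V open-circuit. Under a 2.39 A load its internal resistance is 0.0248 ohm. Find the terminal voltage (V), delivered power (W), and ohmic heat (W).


Step 1: V_terminal = OCV - I*R = 3.736 - 2.39 * 0.0248 = 3.6767 V
Step 2: P_out = V_terminal * I = 3.6767 * 2.39 = 8.787 W
Step 3: Q = I^2 * R = 2.39^2 * 0.0248 = 0.1417 W

V=3.6767 V, P=8.787 W, Q=0.1417 W


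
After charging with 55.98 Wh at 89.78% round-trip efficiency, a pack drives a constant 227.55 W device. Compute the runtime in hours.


Step 1: E_discharge = eta/100 * E_charge = 89.78/100 * 55.98 = 50.259 Wh
Step 2: t = E_discharge / P = 50.259 / 227.55 = 0.2209 hr

0.2209 hr


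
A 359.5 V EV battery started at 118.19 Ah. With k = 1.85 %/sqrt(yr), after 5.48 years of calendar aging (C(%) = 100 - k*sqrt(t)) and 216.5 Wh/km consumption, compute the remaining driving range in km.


Step 1: capacity retention = 100 - 1.85 * sqrt(5.48) = 100 - 1.85 * 2.3409 = 95.669%
Step 2: C_now = 118.19 * 95.669/100 = 113.07 Ah
Step 3: E_pack = V * C_now = 359.5 * 113.07 = 40649 Wh
Step 4: range = E_pack / consumption = 40649 / 216.5 = 187.8 km

187.8 km


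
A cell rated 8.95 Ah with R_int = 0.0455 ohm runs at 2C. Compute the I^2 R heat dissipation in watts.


Step 1: I = C_rate * capacity = 2 * 8.95 = 17.9 A
Step 2: Q = I^2 * R = 17.9^2 * 0.0455 = 320.41 * 0.0455 = 14.58 W

14.58 W


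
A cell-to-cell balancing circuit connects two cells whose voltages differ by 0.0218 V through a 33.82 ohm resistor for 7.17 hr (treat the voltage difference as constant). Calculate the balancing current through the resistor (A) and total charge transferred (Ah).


First, Ohm's law: I_bal = 0.0218 V / 33.82 ohm = 6.4459e-04 A
Then Q = I * t = 6.4459e-04 A * 7.17 hr = 0.004622 Ah

I=6.4459e-04 A, Q=0.004622 Ah


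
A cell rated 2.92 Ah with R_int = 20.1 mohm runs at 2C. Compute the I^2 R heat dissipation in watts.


Convert: R = 20.1 mohm = 0.0201 ohm
Step 1: I = C_rate * capacity = 2 * 2.92 = 5.84 A
Step 2: Q = I^2 * R = 5.84^2 * 0.0201 = 34.106 * 0.0201 = 0.6855 W

0.6855 W


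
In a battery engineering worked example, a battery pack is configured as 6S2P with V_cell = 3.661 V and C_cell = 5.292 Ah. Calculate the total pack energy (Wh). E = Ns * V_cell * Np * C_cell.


E = Ns * Vcell * Np * Ccell = 6 * 3.661 * 2 * 5.292 = 232.5 Wh

232.5 Wh


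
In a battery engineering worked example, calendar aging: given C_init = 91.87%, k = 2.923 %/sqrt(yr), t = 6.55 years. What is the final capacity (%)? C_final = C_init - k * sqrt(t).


Step 1: sqrt(6.55 yr) = 2.5593
Step 2: drop = 2.923 * 2.5593 = 7.4808
Step 3: C_final = 91.87 - 7.4808 = 84.39%

84.39%


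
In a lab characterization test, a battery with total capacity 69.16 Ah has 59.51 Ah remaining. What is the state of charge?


SOC = (remaining / total) * 100 = (59.51 / 69.16) * 100 = 86.05%

86.05%


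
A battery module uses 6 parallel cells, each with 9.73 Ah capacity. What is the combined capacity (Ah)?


Parallel capacities add: 6 * 9.73 Ah = 58.38 Ah

58.38 Ah


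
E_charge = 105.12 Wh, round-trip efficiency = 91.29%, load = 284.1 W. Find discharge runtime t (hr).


Step 1: E_discharge = eta/100 * E_charge = 91.29/100 * 105.12 = 95.964 Wh
Step 2: t = E_discharge / P = 95.964 / 284.1 = 0.3378 hr

0.3378 hr


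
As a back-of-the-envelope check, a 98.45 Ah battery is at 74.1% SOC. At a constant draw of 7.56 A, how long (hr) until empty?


Step 1: remaining = SOC/100 * C_total = 74.1/100 * 98.45 = 72.951 Ah
Step 2: t = remaining / I = 72.951 / 7.56 = 9.650 hr

9.650 hr


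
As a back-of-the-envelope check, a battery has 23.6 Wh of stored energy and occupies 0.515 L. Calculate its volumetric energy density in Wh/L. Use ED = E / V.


Volumetric ED = 23.6 Wh / 0.515 L = 45.83 Wh/L

45.83 Wh/L


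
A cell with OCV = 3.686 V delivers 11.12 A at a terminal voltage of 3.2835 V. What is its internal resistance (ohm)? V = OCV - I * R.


R = (OCV - V) / I = (3.686 - 3.2835) / 11.12 = 0.03620 ohm

0.03620 ohm


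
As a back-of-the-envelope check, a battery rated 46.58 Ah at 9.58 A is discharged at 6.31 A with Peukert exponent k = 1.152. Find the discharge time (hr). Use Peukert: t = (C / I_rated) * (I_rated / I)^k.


t_rated = C / I_rated = 46.58 / 9.58 = 4.8622 hr
(I_rated/I)^k = (1.5182)^1.152 = 1.6177
t = t_rated * (I_rated/I)^k = 4.8622 * 1.6177 = 7.866 hr

7.866 hr


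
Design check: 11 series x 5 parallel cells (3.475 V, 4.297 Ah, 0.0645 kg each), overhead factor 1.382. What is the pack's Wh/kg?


Step 1: V_pack = 11 * 3.475 = 38.225 V
Step 2: C_pack = 5 * 4.297 = 21.485 Ah
Step 3: E_pack = V_pack * C_pack = 38.225 * 21.485 = 821.26 Wh
Step 4: m_pack = 11 * 5 * 0.0645 * 1.382 = 4.9026 kg
Step 5: ED = E_pack / m_pack = 821.26 / 4.9026 = 167.5 Wh/kg

167.5 Wh/kg


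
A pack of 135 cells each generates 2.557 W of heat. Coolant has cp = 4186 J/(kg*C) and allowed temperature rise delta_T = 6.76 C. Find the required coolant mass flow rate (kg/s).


Q_total = 135 * 2.557 = 345.2 W
m_dot = Q_total / (cp * dT) = 345.2 / (4186 * 6.76) = 0.01220 kg/s

0.01220 kg/s


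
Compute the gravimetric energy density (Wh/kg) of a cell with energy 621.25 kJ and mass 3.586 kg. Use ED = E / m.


Convert: E = 621.25 kJ = 172.57 Wh
ED = E / m = 172.57 / 3.586 = 48.12 Wh/kg

48.12 Wh/kg


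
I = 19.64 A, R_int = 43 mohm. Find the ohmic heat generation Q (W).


Convert: R = 43 mohm = 0.043 ohm
I^2 = 385.73
Q = 385.73 * 0.043 = 16.59 W

16.59 W


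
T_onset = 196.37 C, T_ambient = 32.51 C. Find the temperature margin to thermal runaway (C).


Safety margin = 196.37 C - 32.51 C = 163.86 C

163.86 C


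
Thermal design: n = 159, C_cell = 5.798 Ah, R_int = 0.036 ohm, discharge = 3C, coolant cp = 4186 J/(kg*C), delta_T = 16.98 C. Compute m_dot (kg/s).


Step 1: I = 3 * 5.798 = 17.394 A
Step 2: Q_cell = I^2 * R = 17.394^2 * 0.036 = 10.892 W
Step 3: Q_total = 159 * 10.892 = 1731.8 W
Step 4: m_dot = Q_total / (cp * dT) = 1731.8 / (4186 * 16.98) = 0.02436 kg/s

0.02436 kg/s


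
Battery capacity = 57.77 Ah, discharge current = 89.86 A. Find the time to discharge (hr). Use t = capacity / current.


t = capacity / current = 57.77 / 89.86 = 0.6429 hr

0.6429 hr


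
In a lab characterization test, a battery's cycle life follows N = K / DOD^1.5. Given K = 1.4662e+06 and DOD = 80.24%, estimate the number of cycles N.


Step 1: DOD^1.5 = 80.24^1.5 = 718.76
Step 2: N = 1.4662e+06 / 718.76 = 2040 cycles

2040 cycles


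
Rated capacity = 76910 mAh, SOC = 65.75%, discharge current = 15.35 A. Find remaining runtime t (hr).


Convert: C_total = 76910 mAh = 76.91 Ah
Step 1: remaining = SOC/100 * C_total = 65.75/100 * 76.91 = 50.568 Ah
Step 2: t = remaining / I = 50.568 / 15.35 = 3.294 hr

3.294 hr


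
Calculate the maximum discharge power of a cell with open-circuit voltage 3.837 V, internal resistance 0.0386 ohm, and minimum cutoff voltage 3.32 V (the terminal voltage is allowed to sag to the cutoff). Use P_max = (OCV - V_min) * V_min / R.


P_max = (OCV - V_min) * V_min / R = (3.837 - 3.32) * 3.32 / 0.0386 = 0.517 * 3.32 / 0.0386 = 44.47 W

44.47 W


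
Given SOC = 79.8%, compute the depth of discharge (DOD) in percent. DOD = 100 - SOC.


Complement of SOC: DOD = 100% - 79.8% = 20.2%

20.2%


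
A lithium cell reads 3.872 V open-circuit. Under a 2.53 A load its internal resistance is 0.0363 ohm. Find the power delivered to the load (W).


Step 1: V_terminal = OCV - I*R = 3.872 - 2.53 * 0.0363 = 3.7802 V
Step 2: P_out = V_terminal * I = 3.7802 * 2.53 = 9.564 W

9.564 W


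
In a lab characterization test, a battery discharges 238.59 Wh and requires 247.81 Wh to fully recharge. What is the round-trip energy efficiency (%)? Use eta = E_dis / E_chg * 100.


Round-trip efficiency = 238.59/247.81 * 100% = 96.28%

96.28%


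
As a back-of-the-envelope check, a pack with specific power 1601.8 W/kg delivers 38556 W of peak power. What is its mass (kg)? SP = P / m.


m = P / SP = 38556 / 1601.8 = 24.07 kg

24.07 kg


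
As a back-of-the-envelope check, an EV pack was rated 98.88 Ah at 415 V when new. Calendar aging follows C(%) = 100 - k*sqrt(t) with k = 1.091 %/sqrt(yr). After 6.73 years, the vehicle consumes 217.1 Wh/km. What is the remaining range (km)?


Step 1: capacity retention = 100 - 1.091 * sqrt(6.73) = 100 - 1.091 * 2.5942 = 97.17%
Step 2: C_now = 98.88 * 97.17/100 = 96.082 Ah
Step 3: E_pack = V * C_now = 415 * 96.082 = 39874 Wh
Step 4: range = E_pack / consumption = 39874 / 217.1 = 183.7 km

183.7 km


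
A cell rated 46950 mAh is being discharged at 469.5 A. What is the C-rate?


Convert: capacity = 46950 mAh = 46.95 Ah
C_rate = I / capacity = 469.5 / 46.95 = 10C

10C


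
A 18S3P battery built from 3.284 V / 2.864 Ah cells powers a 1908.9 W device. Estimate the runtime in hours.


Step 1: E_pack = Ns * V_cell * Np * C_cell = 18 * 3.284 * 3 * 2.864 = 507.89 Wh
Step 2: t = E_pack / P = 507.89 / 1908.9 = 0.2661 hr

0.2661 hr


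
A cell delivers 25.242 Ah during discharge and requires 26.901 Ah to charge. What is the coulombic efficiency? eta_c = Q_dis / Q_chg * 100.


Coulombic efficiency = 25.242/26.901 * 100% = 93.83%

93.83%


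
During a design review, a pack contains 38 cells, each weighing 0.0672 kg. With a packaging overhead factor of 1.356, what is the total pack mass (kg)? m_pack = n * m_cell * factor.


Cell mass sum = 38 * 0.0672 = 2.5536 kg
With overhead 1.356: m_pack = 2.5536 * 1.356 = 3.463 kg

3.463 kg


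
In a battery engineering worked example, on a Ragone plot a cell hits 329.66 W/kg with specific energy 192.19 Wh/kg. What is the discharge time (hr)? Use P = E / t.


t = E / P = 192.19 / 329.66 = 0.5830 hr

0.5830 hr


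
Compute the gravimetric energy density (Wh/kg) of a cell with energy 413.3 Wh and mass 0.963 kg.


Specific energy = 413.3 Wh / 0.963 kg = 429.2 Wh/kg

429.2 Wh/kg


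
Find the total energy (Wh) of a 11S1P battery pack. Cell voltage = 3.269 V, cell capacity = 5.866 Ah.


V_pack = 11 * 3.269 = 35.959 V
C_pack = 1 * 5.866 = 5.866 Ah
E = V_pack * C_pack = 35.959 * 5.866 = 210.9 Wh

210.9 Wh


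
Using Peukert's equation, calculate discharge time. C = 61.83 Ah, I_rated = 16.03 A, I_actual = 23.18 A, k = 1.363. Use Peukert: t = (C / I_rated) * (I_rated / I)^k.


t_rated = C / I_rated = 61.83 / 16.03 = 3.8571 hr
(I_rated/I)^k = (0.69154)^1.363 = 0.60488
t = t_rated * (I_rated/I)^k = 3.8571 * 0.60488 = 2.333 hr

2.333 hr


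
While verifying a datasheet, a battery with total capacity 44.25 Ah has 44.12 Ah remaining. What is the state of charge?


SOC% = 44.12 / 44.25 * 100 = 99.71%

99.71%


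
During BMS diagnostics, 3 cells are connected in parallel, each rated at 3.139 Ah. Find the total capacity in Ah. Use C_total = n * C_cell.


C_total = 3 * 3.139 = 9.417 Ah

9.417 Ah


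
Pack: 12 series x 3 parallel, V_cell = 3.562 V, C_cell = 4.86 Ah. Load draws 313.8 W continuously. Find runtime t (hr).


Step 1: E_pack = Ns * V_cell * Np * C_cell = 12 * 3.562 * 3 * 4.86 = 623.21 Wh
Step 2: t = E_pack / P = 623.21 / 313.8 = 1.986 hr

1.986 hr


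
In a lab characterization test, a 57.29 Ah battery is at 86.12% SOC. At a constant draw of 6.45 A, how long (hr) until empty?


Step 1: remaining = SOC/100 * C_total = 86.12/100 * 57.29 = 49.338 Ah
Step 2: t = remaining / I = 49.338 / 6.45 = 7.649 hr

7.649 hr


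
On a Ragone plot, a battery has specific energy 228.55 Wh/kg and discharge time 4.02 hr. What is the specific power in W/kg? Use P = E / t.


Specific power = 228.55 Wh/kg / 4.02 hr = 56.85 W/kg

56.85 W/kg


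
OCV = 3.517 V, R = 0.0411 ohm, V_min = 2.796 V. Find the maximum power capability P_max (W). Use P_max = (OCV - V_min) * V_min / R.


dV = OCV - V_min = 0.721 V (so I_max = dV / R)
P_max = dV * V_min / R = 0.721 * 2.796 / 0.0411 = 49.05 W

49.05 W


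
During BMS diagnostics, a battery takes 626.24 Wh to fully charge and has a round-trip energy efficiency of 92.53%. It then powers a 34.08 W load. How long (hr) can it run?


Step 1: E_discharge = eta/100 * E_charge = 92.53/100 * 626.24 = 579.46 Wh
Step 2: t = E_discharge / P = 579.46 / 34.08 = 17.00 hr

17.00 hr


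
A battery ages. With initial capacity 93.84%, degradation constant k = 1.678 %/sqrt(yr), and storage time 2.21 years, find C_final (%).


sqrt(t) = sqrt(2.21) = 1.4866
C_final = 93.84 - 1.678 * 1.4866 = 91.35%

91.35%


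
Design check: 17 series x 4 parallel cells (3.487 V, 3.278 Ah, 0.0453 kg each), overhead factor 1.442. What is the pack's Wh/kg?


Step 1: V_pack = 17 * 3.487 = 59.279 V
Step 2: C_pack = 4 * 3.278 = 13.112 Ah
Step 3: E_pack = V_pack * C_pack = 59.279 * 13.112 = 777.27 Wh
Step 4: m_pack = 17 * 4 * 0.0453 * 1.442 = 4.4419 kg
Step 5: ED = E_pack / m_pack = 777.27 / 4.4419 = 175.0 Wh/kg

175.0 Wh/kg


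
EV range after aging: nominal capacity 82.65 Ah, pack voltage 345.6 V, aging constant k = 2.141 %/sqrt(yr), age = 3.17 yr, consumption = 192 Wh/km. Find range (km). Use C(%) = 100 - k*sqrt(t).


Step 1: capacity retention = 100 - 2.141 * sqrt(3.17) = 100 - 2.141 * 1.7804 = 96.188%
Step 2: C_now = 82.65 * 96.188/100 = 79.499 Ah
Step 3: E_pack = V * C_now = 345.6 * 79.499 = 27475 Wh
Step 4: range = E_pack / consumption = 27475 / 192 = 143.1 km

143.1 km


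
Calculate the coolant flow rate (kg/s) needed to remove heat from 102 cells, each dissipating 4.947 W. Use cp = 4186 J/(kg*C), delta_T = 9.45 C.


Step 1: Total heat Q = 102 * 4.947 W = 504.59 W
Step 2: denom = cp * dT = 4186 * 9.45 = 39558
Step 3: m_dot = 504.59 / 39558 = 0.01276 kg/s

0.01276 kg/s


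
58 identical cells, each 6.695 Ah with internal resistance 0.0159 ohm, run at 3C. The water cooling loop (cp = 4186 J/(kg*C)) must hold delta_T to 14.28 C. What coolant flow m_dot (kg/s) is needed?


Step 1: I = 3 * 6.695 = 20.085 A
Step 2: Q_cell = I^2 * R = 20.085^2 * 0.0159 = 6.4142 W
Step 3: Q_total = 58 * 6.4142 = 372.02 W
Step 4: m_dot = Q_total / (cp * dT) = 372.02 / (4186 * 14.28) = 0.006224 kg/s

0.006224 kg/s


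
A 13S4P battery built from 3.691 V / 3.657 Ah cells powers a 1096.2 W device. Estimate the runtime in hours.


Step 1: E_pack = Ns * V_cell * Np * C_cell = 13 * 3.691 * 4 * 3.657 = 701.9 Wh
Step 2: t = E_pack / P = 701.9 / 1096.2 = 0.6403 hr

0.6403 hr


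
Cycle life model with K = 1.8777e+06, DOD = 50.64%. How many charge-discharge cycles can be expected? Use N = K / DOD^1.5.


Step 1: DOD^1.5 = 50.64^1.5 = 360.36
Step 2: N = 1.8777e+06 / 360.36 = 5211 cycles

5211 cycles


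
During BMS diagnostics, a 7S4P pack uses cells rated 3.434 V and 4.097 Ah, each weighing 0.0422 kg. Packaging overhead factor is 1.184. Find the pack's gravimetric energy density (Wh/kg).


Step 1: V_pack = 7 * 3.434 = 24.038 V
Step 2: C_pack = 4 * 4.097 = 16.388 Ah
Step 3: E_pack = V_pack * C_pack = 24.038 * 16.388 = 393.93 Wh
Step 4: m_pack = 7 * 4 * 0.0422 * 1.184 = 1.399 kg
Step 5: ED = E_pack / m_pack = 393.93 / 1.399 = 281.6 Wh/kg

281.6 Wh/kg


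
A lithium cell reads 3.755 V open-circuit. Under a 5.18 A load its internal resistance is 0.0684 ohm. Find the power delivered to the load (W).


Step 1: V_terminal = OCV - I*R = 3.755 - 5.18 * 0.0684 = 3.4007 V
Step 2: P_out = V_terminal * I = 3.4007 * 5.18 = 17.62 W

17.62 W


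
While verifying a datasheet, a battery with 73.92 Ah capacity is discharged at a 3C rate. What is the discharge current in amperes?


At 3C: I = 3 * 73.92 Ah = 221.76 A

221.76 A


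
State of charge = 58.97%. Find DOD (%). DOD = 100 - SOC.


DOD = 100 - SOC = 100 - 58.97 = 41.03%

41.03%


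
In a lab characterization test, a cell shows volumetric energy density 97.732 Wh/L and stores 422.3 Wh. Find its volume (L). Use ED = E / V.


V = E / ED = 422.3 / 97.732 = 4.321 L

4.321 L


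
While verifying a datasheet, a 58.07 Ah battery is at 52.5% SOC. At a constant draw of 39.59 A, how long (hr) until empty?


Step 1: remaining = SOC/100 * C_total = 52.5/100 * 58.07 = 30.487 Ah
Step 2: t = remaining / I = 30.487 / 39.59 = 0.7701 hr

0.7701 hr


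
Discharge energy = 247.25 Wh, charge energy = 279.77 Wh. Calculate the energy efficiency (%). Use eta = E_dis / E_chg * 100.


eta_e = E_dis / E_chg * 100 = 247.25 / 279.77 * 100 = 88.38%

88.38%


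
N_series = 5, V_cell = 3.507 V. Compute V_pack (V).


With 5 cells in series at 3.507 V each, V_pack = 17.535 V

17.535 V
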